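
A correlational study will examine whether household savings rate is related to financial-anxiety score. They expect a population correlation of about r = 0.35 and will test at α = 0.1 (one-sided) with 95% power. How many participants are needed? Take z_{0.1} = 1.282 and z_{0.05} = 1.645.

n = 68

Fisher's z: C = ½·ln((1+r)/(1−r)) = ½·ln(2.0769) = 0.3654.
n = ((z_{α} + z_β)/C)² + 3.
(1.282 + 1.645) / 0.3654 = 2.927 / 0.3654 = 8.010.
n = 8.010² + 3 = 64.17 + 3 = 67.2.
Round up.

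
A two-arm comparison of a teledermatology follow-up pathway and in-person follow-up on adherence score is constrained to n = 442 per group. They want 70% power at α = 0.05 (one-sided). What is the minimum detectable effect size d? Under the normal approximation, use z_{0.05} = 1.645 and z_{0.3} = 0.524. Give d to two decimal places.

d_min ≈ 0.15

For two independent groups of n = 442 each: d_min = (z_{α} + z_β)·√(2/n).
z-sum = 1.645 + 0.524 = 2.169.
d_min = 2.169 × √(2/442) = 2.169 × 0.0673 = 0.146.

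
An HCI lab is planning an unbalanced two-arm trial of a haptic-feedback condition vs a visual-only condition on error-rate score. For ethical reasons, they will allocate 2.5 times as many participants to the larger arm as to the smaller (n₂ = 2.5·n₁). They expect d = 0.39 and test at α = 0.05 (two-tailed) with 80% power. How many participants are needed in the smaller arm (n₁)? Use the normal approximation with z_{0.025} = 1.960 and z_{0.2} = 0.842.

With allocation ratio k = n₂/n₁ = 2.5, Var(x̄₁−x̄₂) = σ²(1/n₁ + 1/(k·n₁)) = σ²·(k+1)/(k·n₁).
So n₁ = (1 + 1/k)·((z_{α/2} + z_β)/d)² = 1.400 × (2.802/0.39)².
n₁ = 1.400 × 51.62 = 72.3.
Round up: n₁ = 73, giving n₂ = ⌈2.5 × 73⌉ = ⌈182.5⌉ = 183.

n₁ = 73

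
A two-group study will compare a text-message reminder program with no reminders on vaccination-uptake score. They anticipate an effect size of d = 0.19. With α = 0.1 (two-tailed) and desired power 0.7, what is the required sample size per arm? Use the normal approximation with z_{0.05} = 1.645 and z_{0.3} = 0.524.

n = 261 per group

For two independent groups with equal n: n = 2·((z_{α/2} + z_β) / d)².
z_{α/2} + z_β = 1.645 + 0.524 = 2.169.
n = 2 × (2.169 / 0.19)² = 2 × 11.416² = 2 × 130.32 = 260.6.
Round up to the next whole participant.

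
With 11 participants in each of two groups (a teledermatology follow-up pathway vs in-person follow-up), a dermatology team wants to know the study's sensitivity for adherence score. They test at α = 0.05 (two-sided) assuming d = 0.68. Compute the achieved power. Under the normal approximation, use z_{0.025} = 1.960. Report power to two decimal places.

power ≈ 0.36

For two equal groups, power = Φ(d·√(n/2) − z_{α/2}).
d·√(n/2) = 0.68 × √(11/2) = 0.68 × 2.345 = 1.595.
z_β = 1.595 − 1.960 = -0.365.
Power = Φ(-0.365) = 0.357.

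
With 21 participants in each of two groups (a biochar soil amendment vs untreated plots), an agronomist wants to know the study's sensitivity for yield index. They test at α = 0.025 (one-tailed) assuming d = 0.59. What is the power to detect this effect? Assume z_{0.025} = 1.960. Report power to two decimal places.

power ≈ 0.48

For two equal groups, power = Φ(d·√(n/2) − z_{α}).
d·√(n/2) = 0.59 × √(21/2) = 0.59 × 3.240 = 1.912.
z_β = 1.912 − 1.960 = -0.048.
Power = Φ(-0.048) = 0.481.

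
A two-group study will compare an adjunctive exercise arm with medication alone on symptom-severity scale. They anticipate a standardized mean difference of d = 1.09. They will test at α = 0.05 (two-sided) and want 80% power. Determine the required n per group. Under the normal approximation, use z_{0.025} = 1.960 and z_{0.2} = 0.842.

n = 14 per group

For two independent groups with equal n: n = 2·((z_{α/2} + z_β) / d)².
z_{α/2} + z_β = 1.960 + 0.842 = 2.802.
n = 2 × (2.802 / 1.09)² = 2 × 2.571² = 2 × 6.61 = 13.2.
Round up to the next whole participant.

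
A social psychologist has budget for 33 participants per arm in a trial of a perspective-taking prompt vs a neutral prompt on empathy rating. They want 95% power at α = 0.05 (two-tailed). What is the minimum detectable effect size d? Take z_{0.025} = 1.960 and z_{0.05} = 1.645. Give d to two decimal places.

For two independent groups of n = 33 each: d_min = (z_{α/2} + z_β)·√(2/n).
z-sum = 1.960 + 1.645 = 3.605.
d_min = 3.605 × √(2/33) = 3.605 × 0.2462 = 0.887.

d_min ≈ 0.89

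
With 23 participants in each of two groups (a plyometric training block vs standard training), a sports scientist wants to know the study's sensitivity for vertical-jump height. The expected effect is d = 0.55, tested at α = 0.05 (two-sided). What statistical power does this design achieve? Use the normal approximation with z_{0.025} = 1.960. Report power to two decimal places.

For two equal groups, power = Φ(d·√(n/2) − z_{α/2}).
d·√(n/2) = 0.55 × √(23/2) = 0.55 × 3.391 = 1.865.
z_β = 1.865 − 1.960 = -0.095.
Power = Φ(-0.095) = 0.462.

power ≈ 0.46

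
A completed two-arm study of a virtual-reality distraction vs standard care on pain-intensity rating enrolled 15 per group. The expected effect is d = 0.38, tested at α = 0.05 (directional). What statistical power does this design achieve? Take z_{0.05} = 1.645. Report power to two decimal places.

power ≈ 0.27

For two equal groups, power = Φ(d·√(n/2) − z_{α}).
d·√(n/2) = 0.38 × √(15/2) = 0.38 × 2.739 = 1.041.
z_β = 1.041 − 1.645 = -0.604.
Power = Φ(-0.604) = 0.273.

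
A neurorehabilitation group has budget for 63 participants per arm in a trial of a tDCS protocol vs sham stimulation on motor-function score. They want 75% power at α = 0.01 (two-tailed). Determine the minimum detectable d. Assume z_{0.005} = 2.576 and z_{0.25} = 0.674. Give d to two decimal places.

d_min ≈ 0.58

For two independent groups of n = 63 each: d_min = (z_{α/2} + z_β)·√(2/n).
z-sum = 2.576 + 0.674 = 3.250.
d_min = 3.250 × √(2/63) = 3.250 × 0.1782 = 0.579.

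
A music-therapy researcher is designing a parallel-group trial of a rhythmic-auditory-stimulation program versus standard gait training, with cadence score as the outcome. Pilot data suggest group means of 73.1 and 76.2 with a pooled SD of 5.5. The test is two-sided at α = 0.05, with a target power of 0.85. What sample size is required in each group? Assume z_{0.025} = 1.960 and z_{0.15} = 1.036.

n = 57 per group

Cohen's d = |M₁ − M₂| / SD_pooled = |73.1 − 76.2| / 5.5 = 3.1 / 5.5 = 0.564.
For two independent groups with equal n: n = 2·((z_{α/2} + z_β) / d)².
z_{α/2} + z_β = 1.960 + 1.036 = 2.996.
n = 2 × (2.996 / 0.564)² = 2 × 5.312² = 2 × 28.22 = 56.4.
Round up to the next whole participant.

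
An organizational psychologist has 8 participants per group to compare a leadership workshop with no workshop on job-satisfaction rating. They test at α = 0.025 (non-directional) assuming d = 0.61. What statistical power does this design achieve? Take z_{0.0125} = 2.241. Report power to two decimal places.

power ≈ 0.15

For two equal groups, power = Φ(d·√(n/2) − z_{α/2}).
d·√(n/2) = 0.61 × √(8/2) = 0.61 × 2.000 = 1.220.
z_β = 1.220 − 2.241 = -1.021.
Power = Φ(-1.021) = 0.154.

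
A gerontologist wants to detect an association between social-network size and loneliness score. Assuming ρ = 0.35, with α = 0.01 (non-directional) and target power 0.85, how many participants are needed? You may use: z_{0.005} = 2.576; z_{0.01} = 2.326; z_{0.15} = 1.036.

n = 101

Fisher's z: C = ½·ln((1+r)/(1−r)) = ½·ln(2.0769) = 0.3654.
n = ((z_{α/2} + z_β)/C)² + 3.
(2.576 + 1.036) / 0.3654 = 3.612 / 0.3654 = 9.885.
n = 9.885² + 3 = 97.71 + 3 = 100.7.
Round up.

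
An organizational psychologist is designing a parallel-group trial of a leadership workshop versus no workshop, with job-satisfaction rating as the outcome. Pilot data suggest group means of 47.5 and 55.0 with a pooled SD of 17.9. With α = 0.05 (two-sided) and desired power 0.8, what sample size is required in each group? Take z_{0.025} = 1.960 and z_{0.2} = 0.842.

n = 90 per group

Cohen's d = |M₁ − M₂| / SD_pooled = |47.5 − 55.0| / 17.9 = 7.5 / 17.9 = 0.419.
For two independent groups with equal n: n = 2·((z_{α/2} + z_β) / d)².
z_{α/2} + z_β = 1.960 + 0.842 = 2.802.
n = 2 × (2.802 / 0.419)² = 2 × 6.687² = 2 × 44.72 = 89.4.
Round up to the next whole participant.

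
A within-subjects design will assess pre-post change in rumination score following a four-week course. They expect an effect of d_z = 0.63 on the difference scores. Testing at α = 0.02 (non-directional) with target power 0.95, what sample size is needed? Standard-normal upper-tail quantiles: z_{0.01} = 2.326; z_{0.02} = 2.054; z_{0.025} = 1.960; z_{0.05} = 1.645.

For a paired (one-sample on differences) test: n = ((z_{α/2} + z_β) / d)².
z_{α/2} + z_β = 2.326 + 1.645 = 3.971.
n = (3.971 / 0.63)² = 6.303² = 39.73.
Round up.

n = 40 pairs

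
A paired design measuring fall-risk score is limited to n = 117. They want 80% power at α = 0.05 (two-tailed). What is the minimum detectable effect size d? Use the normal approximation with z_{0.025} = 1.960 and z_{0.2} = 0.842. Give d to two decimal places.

For a single sample (or paired design) of n = 117: d_min = (z_{α/2} + z_β)/√n.
z-sum = 1.960 + 0.842 = 2.802.
d_min = 2.802 / √117 = 2.802 / 10.817 = 0.259.

d_min ≈ 0.26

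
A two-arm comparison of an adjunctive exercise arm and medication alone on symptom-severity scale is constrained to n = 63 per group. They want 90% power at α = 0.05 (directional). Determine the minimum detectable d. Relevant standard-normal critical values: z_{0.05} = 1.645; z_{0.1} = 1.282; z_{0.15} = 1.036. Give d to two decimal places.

For two independent groups of n = 63 each: d_min = (z_{α} + z_β)·√(2/n).
z-sum = 1.645 + 1.282 = 2.927.
d_min = 2.927 × √(2/63) = 2.927 × 0.1782 = 0.522.

d_min ≈ 0.52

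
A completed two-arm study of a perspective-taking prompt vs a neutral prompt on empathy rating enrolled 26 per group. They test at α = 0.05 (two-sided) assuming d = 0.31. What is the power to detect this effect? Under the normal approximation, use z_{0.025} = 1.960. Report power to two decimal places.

For two equal groups, power = Φ(d·√(n/2) − z_{α/2}).
d·√(n/2) = 0.31 × √(26/2) = 0.31 × 3.606 = 1.118.
z_β = 1.118 − 1.960 = -0.842.
Power = Φ(-0.842) = 0.200.

power ≈ 0.20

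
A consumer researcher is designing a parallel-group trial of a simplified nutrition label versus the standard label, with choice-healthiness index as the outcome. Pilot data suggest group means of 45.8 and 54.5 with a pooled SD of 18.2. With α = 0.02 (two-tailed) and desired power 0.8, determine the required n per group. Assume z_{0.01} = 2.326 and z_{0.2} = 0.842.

Cohen's d = |M₁ − M₂| / SD_pooled = |45.8 − 54.5| / 18.2 = 8.7 / 18.2 = 0.478.
For two independent groups with equal n: n = 2·((z_{α/2} + z_β) / d)².
z_{α/2} + z_β = 2.326 + 0.842 = 3.168.
n = 2 × (3.168 / 0.478)² = 2 × 6.628² = 2 × 43.93 = 87.9.
Round up to the next whole participant.

n = 88 per group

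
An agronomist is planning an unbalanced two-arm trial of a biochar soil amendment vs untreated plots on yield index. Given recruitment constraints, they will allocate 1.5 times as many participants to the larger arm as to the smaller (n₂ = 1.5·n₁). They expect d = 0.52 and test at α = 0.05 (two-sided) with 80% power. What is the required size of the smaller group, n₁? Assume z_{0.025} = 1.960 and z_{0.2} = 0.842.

n₁ = 49

With allocation ratio k = n₂/n₁ = 1.5, Var(x̄₁−x̄₂) = σ²(1/n₁ + 1/(k·n₁)) = σ²·(k+1)/(k·n₁).
So n₁ = (1 + 1/k)·((z_{α/2} + z_β)/d)² = 1.667 × (2.802/0.52)².
n₁ = 1.667 × 29.04 = 48.4.
Round up: n₁ = 49, giving n₂ = ⌈1.5 × 49⌉ = ⌈73.5⌉ = 74.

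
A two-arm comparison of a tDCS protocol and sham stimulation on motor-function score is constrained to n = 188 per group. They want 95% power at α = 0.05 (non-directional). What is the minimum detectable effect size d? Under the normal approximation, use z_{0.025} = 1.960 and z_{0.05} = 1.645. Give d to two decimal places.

For two independent groups of n = 188 each: d_min = (z_{α/2} + z_β)·√(2/n).
z-sum = 1.960 + 1.645 = 3.605.
d_min = 3.605 × √(2/188) = 3.605 × 0.1031 = 0.372.

d_min ≈ 0.37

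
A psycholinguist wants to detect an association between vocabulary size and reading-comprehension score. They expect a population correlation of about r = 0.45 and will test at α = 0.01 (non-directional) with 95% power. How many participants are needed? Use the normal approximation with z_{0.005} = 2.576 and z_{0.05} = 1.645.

n = 79

Fisher's z: C = ½·ln((1+r)/(1−r)) = ½·ln(2.6364) = 0.4847.
n = ((z_{α/2} + z_β)/C)² + 3.
(2.576 + 1.645) / 0.4847 = 4.221 / 0.4847 = 8.708.
n = 8.708² + 3 = 75.84 + 3 = 78.8.
Round up.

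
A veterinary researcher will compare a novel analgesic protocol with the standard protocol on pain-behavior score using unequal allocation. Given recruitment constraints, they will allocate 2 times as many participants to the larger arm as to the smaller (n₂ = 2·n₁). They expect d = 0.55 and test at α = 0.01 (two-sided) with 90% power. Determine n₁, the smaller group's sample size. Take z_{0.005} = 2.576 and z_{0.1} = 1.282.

With allocation ratio k = n₂/n₁ = 2, Var(x̄₁−x̄₂) = σ²(1/n₁ + 1/(k·n₁)) = σ²·(k+1)/(k·n₁).
So n₁ = (1 + 1/k)·((z_{α/2} + z_β)/d)² = 1.500 × (3.858/0.55)².
n₁ = 1.500 × 49.20 = 73.8.
Round up: n₁ = 74, giving n₂ = 2 × 74 = 148.

n₁ = 74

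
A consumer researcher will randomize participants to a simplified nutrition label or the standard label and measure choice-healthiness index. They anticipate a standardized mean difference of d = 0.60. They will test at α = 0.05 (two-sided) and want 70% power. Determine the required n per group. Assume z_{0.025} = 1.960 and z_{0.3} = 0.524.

n = 35 per group

For two independent groups with equal n: n = 2·((z_{α/2} + z_β) / d)².
z_{α/2} + z_β = 1.960 + 0.524 = 2.484.
n = 2 × (2.484 / 0.60)² = 2 × 4.140² = 2 × 17.14 = 34.3.
Round up to the next whole participant.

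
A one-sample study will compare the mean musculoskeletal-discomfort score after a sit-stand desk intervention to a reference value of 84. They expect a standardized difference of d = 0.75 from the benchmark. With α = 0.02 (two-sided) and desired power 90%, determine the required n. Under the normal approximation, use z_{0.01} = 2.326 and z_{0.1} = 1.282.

n = 24

For a one-sample test: n = ((z_{α/2} + z_β) / d)².
z_{α/2} + z_β = 2.326 + 1.282 = 3.608.
n = (3.608 / 0.75)² = 4.811² = 23.14.
Round up.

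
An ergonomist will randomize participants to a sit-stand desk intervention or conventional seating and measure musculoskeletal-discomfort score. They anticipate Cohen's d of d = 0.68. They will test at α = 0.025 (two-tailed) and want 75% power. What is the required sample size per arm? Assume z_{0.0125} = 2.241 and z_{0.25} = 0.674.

For two independent groups with equal n: n = 2·((z_{α/2} + z_β) / d)².
z_{α/2} + z_β = 2.241 + 0.674 = 2.915.
n = 2 × (2.915 / 0.68)² = 2 × 4.287² = 2 × 18.38 = 36.8.
Round up to the next whole participant.

n = 37 per group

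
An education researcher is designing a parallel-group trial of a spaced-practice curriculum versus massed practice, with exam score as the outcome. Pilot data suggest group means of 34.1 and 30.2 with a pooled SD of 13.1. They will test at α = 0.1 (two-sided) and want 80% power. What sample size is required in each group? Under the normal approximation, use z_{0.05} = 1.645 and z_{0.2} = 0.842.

Cohen's d = |M₁ − M₂| / SD_pooled = |34.1 − 30.2| / 13.1 = 3.9 / 13.1 = 0.298.
For two independent groups with equal n: n = 2·((z_{α/2} + z_β) / d)².
z_{α/2} + z_β = 1.645 + 0.842 = 2.487.
n = 2 × (2.487 / 0.298)² = 2 × 8.346² = 2 × 69.65 = 139.3.
Round up to the next whole participant.

n = 140 per group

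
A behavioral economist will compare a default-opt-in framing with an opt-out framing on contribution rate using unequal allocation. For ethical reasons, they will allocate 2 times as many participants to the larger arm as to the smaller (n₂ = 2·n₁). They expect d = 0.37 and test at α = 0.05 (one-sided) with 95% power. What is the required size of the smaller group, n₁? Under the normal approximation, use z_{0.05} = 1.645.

n₁ = 119

With allocation ratio k = n₂/n₁ = 2, Var(x̄₁−x̄₂) = σ²(1/n₁ + 1/(k·n₁)) = σ²·(k+1)/(k·n₁).
So n₁ = (1 + 1/k)·((z_{α} + z_β)/d)² = 1.500 × (3.290/0.37)².
n₁ = 1.500 × 79.07 = 118.6.
Round up: n₁ = 119, giving n₂ = 2 × 119 = 238.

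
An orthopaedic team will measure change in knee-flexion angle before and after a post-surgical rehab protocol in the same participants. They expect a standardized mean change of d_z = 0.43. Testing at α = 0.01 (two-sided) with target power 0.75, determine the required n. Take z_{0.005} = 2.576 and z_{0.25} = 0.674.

For a paired (one-sample on differences) test: n = ((z_{α/2} + z_β) / d)².
z_{α/2} + z_β = 2.576 + 0.674 = 3.250.
n = (3.250 / 0.43)² = 7.558² = 57.13.
Round up.

n = 58 pairs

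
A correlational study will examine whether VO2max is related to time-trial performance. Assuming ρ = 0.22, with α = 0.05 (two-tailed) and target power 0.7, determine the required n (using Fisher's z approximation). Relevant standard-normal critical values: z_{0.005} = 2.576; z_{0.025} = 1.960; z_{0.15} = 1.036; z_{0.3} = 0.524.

n = 127

Fisher's z: C = ½·ln((1+r)/(1−r)) = ½·ln(1.5641) = 0.2237.
n = ((z_{α/2} + z_β)/C)² + 3.
(1.960 + 0.524) / 0.2237 = 2.484 / 0.2237 = 11.104.
n = 11.104² + 3 = 123.30 + 3 = 126.3.
Round up.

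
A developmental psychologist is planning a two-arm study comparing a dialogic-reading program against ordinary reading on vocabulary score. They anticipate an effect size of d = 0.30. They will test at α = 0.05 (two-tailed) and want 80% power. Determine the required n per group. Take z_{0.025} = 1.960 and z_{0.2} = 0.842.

n = 175 per group

For two independent groups with equal n: n = 2·((z_{α/2} + z_β) / d)².
z_{α/2} + z_β = 1.960 + 0.842 = 2.802.
n = 2 × (2.802 / 0.30)² = 2 × 9.340² = 2 × 87.24 = 174.5.
Round up to the next whole participant.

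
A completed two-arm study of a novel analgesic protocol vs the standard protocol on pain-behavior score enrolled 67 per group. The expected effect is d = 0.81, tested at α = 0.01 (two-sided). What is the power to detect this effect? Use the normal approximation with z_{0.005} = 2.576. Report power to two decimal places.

power ≈ 0.98

For two equal groups, power = Φ(d·√(n/2) − z_{α/2}).
d·√(n/2) = 0.81 × √(67/2) = 0.81 × 5.788 = 4.688.
z_β = 4.688 − 2.576 = 2.112.
Power = Φ(2.112) = 0.983.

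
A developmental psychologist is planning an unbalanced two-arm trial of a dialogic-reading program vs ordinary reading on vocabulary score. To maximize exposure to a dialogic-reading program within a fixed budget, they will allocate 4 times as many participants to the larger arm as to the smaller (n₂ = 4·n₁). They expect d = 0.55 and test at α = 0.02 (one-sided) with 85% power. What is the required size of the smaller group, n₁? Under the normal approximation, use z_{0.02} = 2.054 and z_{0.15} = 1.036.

n₁ = 40

With allocation ratio k = n₂/n₁ = 4, Var(x̄₁−x̄₂) = σ²(1/n₁ + 1/(k·n₁)) = σ²·(k+1)/(k·n₁).
So n₁ = (1 + 1/k)·((z_{α} + z_β)/d)² = 1.250 × (3.090/0.55)².
n₁ = 1.250 × 31.56 = 39.5.
Round up: n₁ = 40, giving n₂ = 4 × 40 = 160.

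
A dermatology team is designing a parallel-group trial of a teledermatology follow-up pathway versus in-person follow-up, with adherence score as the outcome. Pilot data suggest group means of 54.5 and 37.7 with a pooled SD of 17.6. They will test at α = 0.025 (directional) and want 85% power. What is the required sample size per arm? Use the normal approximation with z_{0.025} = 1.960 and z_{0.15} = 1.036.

Cohen's d = |M₁ − M₂| / SD_pooled = |54.5 − 37.7| / 17.6 = 16.8 / 17.6 = 0.955.
For two independent groups with equal n: n = 2·((z_{α} + z_β) / d)².
z_{α} + z_β = 1.960 + 1.036 = 2.996.
n = 2 × (2.996 / 0.955)² = 2 × 3.137² = 2 × 9.84 = 19.7.
Round up to the next whole participant.

n = 20 per group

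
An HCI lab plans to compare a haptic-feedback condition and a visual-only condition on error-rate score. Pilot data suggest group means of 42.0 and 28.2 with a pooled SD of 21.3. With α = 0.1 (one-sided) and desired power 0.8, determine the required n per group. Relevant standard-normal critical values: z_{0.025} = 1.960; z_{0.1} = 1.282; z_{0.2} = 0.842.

n = 22 per group

Cohen's d = |M₁ − M₂| / SD_pooled = |42.0 − 28.2| / 21.3 = 13.8 / 21.3 = 0.648.
For two independent groups with equal n: n = 2·((z_{α} + z_β) / d)².
z_{α} + z_β = 1.282 + 0.842 = 2.124.
n = 2 × (2.124 / 0.648)² = 2 × 3.278² = 2 × 10.74 = 21.5.
Round up to the next whole participant.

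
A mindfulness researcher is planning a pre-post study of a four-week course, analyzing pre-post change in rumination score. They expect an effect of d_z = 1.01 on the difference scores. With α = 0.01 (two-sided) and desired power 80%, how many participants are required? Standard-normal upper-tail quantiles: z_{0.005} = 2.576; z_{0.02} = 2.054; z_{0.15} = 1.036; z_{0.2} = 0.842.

n = 12 pairs

For a paired (one-sample on differences) test: n = ((z_{α/2} + z_β) / d)².
z_{α/2} + z_β = 2.576 + 0.842 = 3.418.
n = (3.418 / 1.01)² = 3.384² = 11.45.
Round up.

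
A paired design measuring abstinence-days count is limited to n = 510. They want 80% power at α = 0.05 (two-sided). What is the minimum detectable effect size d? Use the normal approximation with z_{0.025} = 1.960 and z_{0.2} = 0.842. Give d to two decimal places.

For a single sample (or paired design) of n = 510: d_min = (z_{α/2} + z_β)/√n.
z-sum = 1.960 + 0.842 = 2.802.
d_min = 2.802 / √510 = 2.802 / 22.583 = 0.124.

d_min ≈ 0.12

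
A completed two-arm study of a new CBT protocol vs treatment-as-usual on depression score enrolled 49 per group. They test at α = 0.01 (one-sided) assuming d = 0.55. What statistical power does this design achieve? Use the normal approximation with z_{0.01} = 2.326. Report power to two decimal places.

For two equal groups, power = Φ(d·√(n/2) − z_{α}).
d·√(n/2) = 0.55 × √(49/2) = 0.55 × 4.950 = 2.722.
z_β = 2.722 − 2.326 = 0.396.
Power = Φ(0.396) = 0.654.

power ≈ 0.65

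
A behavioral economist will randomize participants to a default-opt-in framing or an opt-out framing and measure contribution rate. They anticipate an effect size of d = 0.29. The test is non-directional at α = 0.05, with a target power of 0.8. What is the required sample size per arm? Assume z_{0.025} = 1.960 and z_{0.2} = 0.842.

n = 187 per group

For two independent groups with equal n: n = 2·((z_{α/2} + z_β) / d)².
z_{α/2} + z_β = 1.960 + 0.842 = 2.802.
n = 2 × (2.802 / 0.29)² = 2 × 9.662² = 2 × 93.36 = 186.7.
Round up to the next whole participant.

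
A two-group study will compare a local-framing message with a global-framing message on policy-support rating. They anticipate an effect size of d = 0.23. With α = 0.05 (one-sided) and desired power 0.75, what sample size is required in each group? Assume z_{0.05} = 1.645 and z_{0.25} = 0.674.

n = 204 per group

For two independent groups with equal n: n = 2·((z_{α} + z_β) / d)².
z_{α} + z_β = 1.645 + 0.674 = 2.319.
n = 2 × (2.319 / 0.23)² = 2 × 10.083² = 2 × 101.66 = 203.3.
Round up to the next whole participant.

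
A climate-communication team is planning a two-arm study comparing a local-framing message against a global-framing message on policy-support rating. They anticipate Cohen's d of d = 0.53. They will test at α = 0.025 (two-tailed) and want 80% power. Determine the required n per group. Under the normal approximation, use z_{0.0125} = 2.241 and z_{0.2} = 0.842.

For two independent groups with equal n: n = 2·((z_{α/2} + z_β) / d)².
z_{α/2} + z_β = 2.241 + 0.842 = 3.083.
n = 2 × (3.083 / 0.53)² = 2 × 5.817² = 2 × 33.84 = 67.7.
Round up to the next whole participant.

n = 68 per group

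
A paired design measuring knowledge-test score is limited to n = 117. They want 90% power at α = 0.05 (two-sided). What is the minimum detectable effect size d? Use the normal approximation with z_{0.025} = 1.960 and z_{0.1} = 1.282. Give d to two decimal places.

For a single sample (or paired design) of n = 117: d_min = (z_{α/2} + z_β)/√n.
z-sum = 1.960 + 1.282 = 3.242.
d_min = 3.242 / √117 = 3.242 / 10.817 = 0.300.

d_min ≈ 0.30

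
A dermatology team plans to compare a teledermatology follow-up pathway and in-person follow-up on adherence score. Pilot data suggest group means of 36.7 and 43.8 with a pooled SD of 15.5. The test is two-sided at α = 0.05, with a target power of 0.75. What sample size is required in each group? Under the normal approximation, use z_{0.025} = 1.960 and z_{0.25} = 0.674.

Cohen's d = |M₁ − M₂| / SD_pooled = |36.7 − 43.8| / 15.5 = 7.1 / 15.5 = 0.458.
For two independent groups with equal n: n = 2·((z_{α/2} + z_β) / d)².
z_{α/2} + z_β = 1.960 + 0.674 = 2.634.
n = 2 × (2.634 / 0.458)² = 2 × 5.751² = 2 × 33.08 = 66.2.
Round up to the next whole participant.

n = 67 per group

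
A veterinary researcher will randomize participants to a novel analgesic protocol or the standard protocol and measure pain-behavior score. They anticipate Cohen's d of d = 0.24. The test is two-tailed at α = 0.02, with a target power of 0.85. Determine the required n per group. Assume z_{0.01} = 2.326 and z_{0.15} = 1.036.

For two independent groups with equal n: n = 2·((z_{α/2} + z_β) / d)².
z_{α/2} + z_β = 2.326 + 1.036 = 3.362.
n = 2 × (3.362 / 0.24)² = 2 × 14.008² = 2 × 196.23 = 392.5.
Round up to the next whole participant.

n = 393 per group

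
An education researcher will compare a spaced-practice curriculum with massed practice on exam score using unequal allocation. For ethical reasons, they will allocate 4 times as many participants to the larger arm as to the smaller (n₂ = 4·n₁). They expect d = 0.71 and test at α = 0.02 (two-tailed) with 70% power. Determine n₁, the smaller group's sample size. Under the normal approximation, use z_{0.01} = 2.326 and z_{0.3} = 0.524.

With allocation ratio k = n₂/n₁ = 4, Var(x̄₁−x̄₂) = σ²(1/n₁ + 1/(k·n₁)) = σ²·(k+1)/(k·n₁).
So n₁ = (1 + 1/k)·((z_{α/2} + z_β)/d)² = 1.250 × (2.850/0.71)².
n₁ = 1.250 × 16.11 = 20.1.
Round up: n₁ = 21, giving n₂ = 4 × 21 = 84.

n₁ = 21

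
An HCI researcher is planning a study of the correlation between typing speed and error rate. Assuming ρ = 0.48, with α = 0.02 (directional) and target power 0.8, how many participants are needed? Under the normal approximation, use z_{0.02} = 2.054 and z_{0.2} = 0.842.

n = 34

Fisher's z: C = ½·ln((1+r)/(1−r)) = ½·ln(2.8462) = 0.5230.
n = ((z_{α} + z_β)/C)² + 3.
(2.054 + 0.842) / 0.5230 = 2.896 / 0.5230 = 5.537.
n = 5.537² + 3 = 30.66 + 3 = 33.7.
Round up.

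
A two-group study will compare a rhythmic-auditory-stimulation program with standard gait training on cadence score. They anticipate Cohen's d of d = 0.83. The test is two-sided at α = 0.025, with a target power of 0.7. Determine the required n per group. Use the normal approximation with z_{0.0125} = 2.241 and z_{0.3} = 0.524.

For two independent groups with equal n: n = 2·((z_{α/2} + z_β) / d)².
z_{α/2} + z_β = 2.241 + 0.524 = 2.765.
n = 2 × (2.765 / 0.83)² = 2 × 3.331² = 2 × 11.10 = 22.2.
Round up to the next whole participant.

n = 23 per group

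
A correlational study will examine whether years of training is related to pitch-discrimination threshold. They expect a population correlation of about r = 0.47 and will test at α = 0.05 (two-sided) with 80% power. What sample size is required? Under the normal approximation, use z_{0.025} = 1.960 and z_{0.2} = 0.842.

Fisher's z: C = ½·ln((1+r)/(1−r)) = ½·ln(2.7736) = 0.5101.
n = ((z_{α/2} + z_β)/C)² + 3.
(1.960 + 0.842) / 0.5101 = 2.802 / 0.5101 = 5.493.
n = 5.493² + 3 = 30.17 + 3 = 33.2.
Round up.

n = 34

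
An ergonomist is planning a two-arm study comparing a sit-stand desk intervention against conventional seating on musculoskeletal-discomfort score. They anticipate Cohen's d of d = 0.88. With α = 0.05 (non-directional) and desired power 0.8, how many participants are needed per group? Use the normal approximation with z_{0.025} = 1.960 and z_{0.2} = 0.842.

For two independent groups with equal n: n = 2·((z_{α/2} + z_β) / d)².
z_{α/2} + z_β = 1.960 + 0.842 = 2.802.
n = 2 × (2.802 / 0.88)² = 2 × 3.184² = 2 × 10.14 = 20.3.
Round up to the next whole participant.

n = 21 per group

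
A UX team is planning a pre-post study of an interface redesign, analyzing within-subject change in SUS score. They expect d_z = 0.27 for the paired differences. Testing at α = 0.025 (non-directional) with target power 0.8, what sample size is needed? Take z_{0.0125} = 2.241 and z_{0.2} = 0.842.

For a paired (one-sample on differences) test: n = ((z_{α/2} + z_β) / d)².
z_{α/2} + z_β = 2.241 + 0.842 = 3.083.
n = (3.083 / 0.27)² = 11.419² = 130.38.
Round up.

n = 131 pairs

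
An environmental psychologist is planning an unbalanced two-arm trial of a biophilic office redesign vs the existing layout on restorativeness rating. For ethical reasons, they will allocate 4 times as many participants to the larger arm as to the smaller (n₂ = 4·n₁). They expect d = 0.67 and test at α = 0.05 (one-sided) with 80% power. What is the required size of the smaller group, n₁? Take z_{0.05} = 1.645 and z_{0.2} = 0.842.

n₁ = 18

With allocation ratio k = n₂/n₁ = 4, Var(x̄₁−x̄₂) = σ²(1/n₁ + 1/(k·n₁)) = σ²·(k+1)/(k·n₁).
So n₁ = (1 + 1/k)·((z_{α} + z_β)/d)² = 1.250 × (2.487/0.67)².
n₁ = 1.250 × 13.78 = 17.2.
Round up: n₁ = 18, giving n₂ = 4 × 18 = 72.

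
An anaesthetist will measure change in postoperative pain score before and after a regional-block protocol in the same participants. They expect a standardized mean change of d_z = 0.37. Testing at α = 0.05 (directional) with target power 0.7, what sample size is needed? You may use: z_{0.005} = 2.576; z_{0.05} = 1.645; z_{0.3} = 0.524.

n = 35 pairs

For a paired (one-sample on differences) test: n = ((z_{α} + z_β) / d)².
z_{α} + z_β = 1.645 + 0.524 = 2.169.
n = (2.169 / 0.37)² = 5.862² = 34.36.
Round up.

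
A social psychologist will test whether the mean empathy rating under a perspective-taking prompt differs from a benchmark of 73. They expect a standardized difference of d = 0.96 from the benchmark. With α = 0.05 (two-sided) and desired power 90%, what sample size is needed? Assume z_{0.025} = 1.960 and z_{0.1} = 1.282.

n = 12

For a one-sample test: n = ((z_{α/2} + z_β) / d)².
z_{α/2} + z_β = 1.960 + 1.282 = 3.242.
n = (3.242 / 0.96)² = 3.377² = 11.40.
Round up.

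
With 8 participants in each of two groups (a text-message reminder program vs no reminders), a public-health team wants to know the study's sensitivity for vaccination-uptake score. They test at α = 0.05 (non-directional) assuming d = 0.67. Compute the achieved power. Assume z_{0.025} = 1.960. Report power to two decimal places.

power ≈ 0.27

For two equal groups, power = Φ(d·√(n/2) − z_{α/2}).
d·√(n/2) = 0.67 × √(8/2) = 0.67 × 2.000 = 1.340.
z_β = 1.340 − 1.960 = -0.620.
Power = Φ(-0.620) = 0.268.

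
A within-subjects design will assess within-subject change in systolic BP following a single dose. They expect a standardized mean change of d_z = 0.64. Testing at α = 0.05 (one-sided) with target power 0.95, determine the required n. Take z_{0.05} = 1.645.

n = 27 pairs

For a paired (one-sample on differences) test: n = ((z_{α} + z_β) / d)².
z_{α} + z_β = 1.645 + 1.645 = 3.290.
n = (3.290 / 0.64)² = 5.141² = 26.43.
Round up.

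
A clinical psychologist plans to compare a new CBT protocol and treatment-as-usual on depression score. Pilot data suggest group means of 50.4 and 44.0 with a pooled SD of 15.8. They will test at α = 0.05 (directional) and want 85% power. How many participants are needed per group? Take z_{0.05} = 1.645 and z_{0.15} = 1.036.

n = 88 per group

Cohen's d = |M₁ − M₂| / SD_pooled = |50.4 − 44.0| / 15.8 = 6.4 / 15.8 = 0.405.
For two independent groups with equal n: n = 2·((z_{α} + z_β) / d)².
z_{α} + z_β = 1.645 + 1.036 = 2.681.
n = 2 × (2.681 / 0.405)² = 2 × 6.620² = 2 × 43.82 = 87.6.
Round up to the next whole participant.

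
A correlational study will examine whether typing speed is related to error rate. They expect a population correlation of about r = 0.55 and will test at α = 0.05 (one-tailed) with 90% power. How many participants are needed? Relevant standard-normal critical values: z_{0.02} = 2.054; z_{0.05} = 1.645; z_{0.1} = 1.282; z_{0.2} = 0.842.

n = 26

Fisher's z: C = ½·ln((1+r)/(1−r)) = ½·ln(3.4444) = 0.6184.
n = ((z_{α} + z_β)/C)² + 3.
(1.645 + 1.282) / 0.6184 = 2.927 / 0.6184 = 4.733.
n = 4.733² + 3 = 22.40 + 3 = 25.4.
Round up.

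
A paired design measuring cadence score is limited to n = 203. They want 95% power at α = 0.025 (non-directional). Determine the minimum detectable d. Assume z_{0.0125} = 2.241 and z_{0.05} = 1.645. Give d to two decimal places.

For a single sample (or paired design) of n = 203: d_min = (z_{α/2} + z_β)/√n.
z-sum = 2.241 + 1.645 = 3.886.
d_min = 3.886 / √203 = 3.886 / 14.248 = 0.273.

d_min ≈ 0.27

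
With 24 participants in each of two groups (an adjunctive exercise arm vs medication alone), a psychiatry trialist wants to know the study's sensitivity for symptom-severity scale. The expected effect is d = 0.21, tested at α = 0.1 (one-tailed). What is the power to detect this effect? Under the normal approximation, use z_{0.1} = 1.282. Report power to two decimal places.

power ≈ 0.29

For two equal groups, power = Φ(d·√(n/2) − z_{α}).
d·√(n/2) = 0.21 × √(24/2) = 0.21 × 3.464 = 0.727.
z_β = 0.727 − 1.282 = -0.555.
Power = Φ(-0.555) = 0.290.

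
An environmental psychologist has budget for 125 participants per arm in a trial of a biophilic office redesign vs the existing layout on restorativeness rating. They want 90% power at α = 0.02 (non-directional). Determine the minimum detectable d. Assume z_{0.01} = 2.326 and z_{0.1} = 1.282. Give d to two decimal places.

d_min ≈ 0.46

For two independent groups of n = 125 each: d_min = (z_{α/2} + z_β)·√(2/n).
z-sum = 2.326 + 1.282 = 3.608.
d_min = 3.608 × √(2/125) = 3.608 × 0.1265 = 0.456.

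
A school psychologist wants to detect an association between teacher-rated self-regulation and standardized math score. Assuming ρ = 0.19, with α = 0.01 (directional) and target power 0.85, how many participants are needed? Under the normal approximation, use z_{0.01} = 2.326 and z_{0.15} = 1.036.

Fisher's z: C = ½·ln((1+r)/(1−r)) = ½·ln(1.4691) = 0.1923.
n = ((z_{α} + z_β)/C)² + 3.
(2.326 + 1.036) / 0.1923 = 3.362 / 0.1923 = 17.483.
n = 17.483² + 3 = 305.66 + 3 = 308.7.
Round up.

n = 309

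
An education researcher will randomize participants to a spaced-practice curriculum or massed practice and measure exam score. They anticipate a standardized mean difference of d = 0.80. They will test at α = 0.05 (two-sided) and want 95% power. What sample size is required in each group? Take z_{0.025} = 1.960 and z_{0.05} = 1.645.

For two independent groups with equal n: n = 2·((z_{α/2} + z_β) / d)².
z_{α/2} + z_β = 1.960 + 1.645 = 3.605.
n = 2 × (3.605 / 0.80)² = 2 × 4.506² = 2 × 20.31 = 40.6.
Round up to the next whole participant.

n = 41 per group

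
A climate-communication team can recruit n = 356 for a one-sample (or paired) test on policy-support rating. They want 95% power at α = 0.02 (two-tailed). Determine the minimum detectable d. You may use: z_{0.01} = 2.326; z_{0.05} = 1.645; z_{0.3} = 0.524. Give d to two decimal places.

For a single sample (or paired design) of n = 356: d_min = (z_{α/2} + z_β)/√n.
z-sum = 2.326 + 1.645 = 3.971.
d_min = 3.971 / √356 = 3.971 / 18.868 = 0.210.

d_min ≈ 0.21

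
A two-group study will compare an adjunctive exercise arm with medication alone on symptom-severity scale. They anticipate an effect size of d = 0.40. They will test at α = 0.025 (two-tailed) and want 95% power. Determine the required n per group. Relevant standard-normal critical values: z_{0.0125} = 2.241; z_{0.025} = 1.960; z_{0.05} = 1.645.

For two independent groups with equal n: n = 2·((z_{α/2} + z_β) / d)².
z_{α/2} + z_β = 2.241 + 1.645 = 3.886.
n = 2 × (3.886 / 0.40)² = 2 × 9.715² = 2 × 94.38 = 188.8.
Round up to the next whole participant.

n = 189 per group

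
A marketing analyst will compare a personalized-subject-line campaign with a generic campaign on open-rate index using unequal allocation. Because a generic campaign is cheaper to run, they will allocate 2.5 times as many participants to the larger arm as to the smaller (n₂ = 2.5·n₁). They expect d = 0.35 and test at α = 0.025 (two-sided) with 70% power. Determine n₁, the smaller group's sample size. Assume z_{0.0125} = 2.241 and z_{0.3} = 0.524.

With allocation ratio k = n₂/n₁ = 2.5, Var(x̄₁−x̄₂) = σ²(1/n₁ + 1/(k·n₁)) = σ²·(k+1)/(k·n₁).
So n₁ = (1 + 1/k)·((z_{α/2} + z_β)/d)² = 1.400 × (2.765/0.35)².
n₁ = 1.400 × 62.41 = 87.4.
Round up: n₁ = 88, giving n₂ = 2.5 × 88 = 220.

n₁ = 88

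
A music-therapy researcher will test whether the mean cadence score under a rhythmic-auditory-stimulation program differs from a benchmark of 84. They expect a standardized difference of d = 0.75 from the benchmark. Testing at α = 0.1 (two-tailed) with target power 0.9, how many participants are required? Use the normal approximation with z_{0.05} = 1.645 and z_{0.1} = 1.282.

For a one-sample test: n = ((z_{α/2} + z_β) / d)².
z_{α/2} + z_β = 1.645 + 1.282 = 2.927.
n = (2.927 / 0.75)² = 3.903² = 15.23.
Round up.

n = 16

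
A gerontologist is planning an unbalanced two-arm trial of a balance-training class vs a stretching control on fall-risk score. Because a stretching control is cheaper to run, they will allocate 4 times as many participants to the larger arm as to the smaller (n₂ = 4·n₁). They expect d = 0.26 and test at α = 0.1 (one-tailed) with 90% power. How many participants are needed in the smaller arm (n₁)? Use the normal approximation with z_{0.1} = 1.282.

With allocation ratio k = n₂/n₁ = 4, Var(x̄₁−x̄₂) = σ²(1/n₁ + 1/(k·n₁)) = σ²·(k+1)/(k·n₁).
So n₁ = (1 + 1/k)·((z_{α} + z_β)/d)² = 1.250 × (2.564/0.26)².
n₁ = 1.250 × 97.25 = 121.6.
Round up: n₁ = 122, giving n₂ = 4 × 122 = 488.

n₁ = 122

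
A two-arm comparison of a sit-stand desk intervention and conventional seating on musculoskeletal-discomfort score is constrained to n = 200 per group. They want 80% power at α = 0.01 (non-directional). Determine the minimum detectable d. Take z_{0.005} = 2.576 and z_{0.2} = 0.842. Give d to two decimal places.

For two independent groups of n = 200 each: d_min = (z_{α/2} + z_β)·√(2/n).
z-sum = 2.576 + 0.842 = 3.418.
d_min = 3.418 × √(2/200) = 3.418 × 0.1000 = 0.342.

d_min ≈ 0.34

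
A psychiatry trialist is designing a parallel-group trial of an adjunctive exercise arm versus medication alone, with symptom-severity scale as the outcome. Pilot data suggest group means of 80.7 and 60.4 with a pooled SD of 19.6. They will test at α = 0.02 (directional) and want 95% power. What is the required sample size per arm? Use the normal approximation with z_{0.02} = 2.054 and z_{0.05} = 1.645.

Cohen's d = |M₁ − M₂| / SD_pooled = |80.7 − 60.4| / 19.6 = 20.3 / 19.6 = 1.036.
For two independent groups with equal n: n = 2·((z_{α} + z_β) / d)².
z_{α} + z_β = 2.054 + 1.645 = 3.699.
n = 2 × (3.699 / 1.036)² = 2 × 3.570² = 2 × 12.75 = 25.5.
Round up to the next whole participant.

n = 26 per group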